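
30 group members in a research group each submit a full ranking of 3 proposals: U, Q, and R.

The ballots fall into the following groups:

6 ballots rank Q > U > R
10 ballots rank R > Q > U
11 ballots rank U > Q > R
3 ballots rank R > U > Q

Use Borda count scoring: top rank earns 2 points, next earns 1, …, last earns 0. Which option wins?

Q

Borda scores:
  U: 6·1 + 10·0 + 11·2 + 3·1 = 31
  Q: 6·2 + 10·1 + 11·1 + 3·0 = 33
  R: 6·0 + 10·2 + 11·0 + 3·2 = 26
Q has the highest total.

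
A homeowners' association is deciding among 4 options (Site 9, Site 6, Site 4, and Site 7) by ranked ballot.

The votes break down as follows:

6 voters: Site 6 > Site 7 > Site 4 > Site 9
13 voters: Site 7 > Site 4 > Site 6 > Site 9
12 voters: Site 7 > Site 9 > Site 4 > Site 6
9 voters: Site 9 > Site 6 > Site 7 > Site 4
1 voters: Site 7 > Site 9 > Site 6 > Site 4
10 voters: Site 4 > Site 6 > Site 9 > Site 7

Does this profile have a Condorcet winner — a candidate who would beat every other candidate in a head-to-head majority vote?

Head-to-head results (51 voters total):
Site 9 vs Site 6: Site 6 wins 29–22.
Site 9 vs Site 4: Site 4 wins 29–22.
Site 9 vs Site 7: Site 7 wins 32–19.
Site 6 vs Site 4: Site 4 wins 35–16.
Site 6 vs Site 7: Site 7 wins 26–25.
Site 4 vs Site 7: Site 7 wins 41–10.
Site 7 beats each rival — Site 9 (32–19), Site 6 (26–25), Site 4 (41–10) — so Site 7 is the Condorcet winner.

Yes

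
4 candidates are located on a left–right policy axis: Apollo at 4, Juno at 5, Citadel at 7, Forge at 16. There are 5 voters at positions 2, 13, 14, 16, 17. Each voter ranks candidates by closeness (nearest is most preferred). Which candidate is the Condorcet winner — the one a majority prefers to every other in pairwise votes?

Forge

With single-peaked preferences on a line, the Condorcet winner is the candidate closest to the median voter.
The median voter (position 14) is closest to Forge at 16.
Check: Forge vs Apollo — voters closer to Forge: 4 of 5.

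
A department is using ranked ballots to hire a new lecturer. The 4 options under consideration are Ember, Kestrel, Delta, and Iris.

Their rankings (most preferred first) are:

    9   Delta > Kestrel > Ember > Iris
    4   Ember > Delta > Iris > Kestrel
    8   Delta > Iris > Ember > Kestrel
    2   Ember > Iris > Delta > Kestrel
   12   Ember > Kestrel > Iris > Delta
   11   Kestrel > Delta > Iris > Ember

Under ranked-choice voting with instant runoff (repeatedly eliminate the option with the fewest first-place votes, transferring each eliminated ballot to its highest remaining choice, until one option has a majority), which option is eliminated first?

Iris

Round 1: Ember 18, Delta 17, Kestrel 11, Iris 0. Iris has the fewest and is eliminated.
Round 2: Ember 18, Delta 17, Kestrel 11. Kestrel has the fewest and is eliminated.
Round 3: Delta 28, Ember 18. Delta has a majority.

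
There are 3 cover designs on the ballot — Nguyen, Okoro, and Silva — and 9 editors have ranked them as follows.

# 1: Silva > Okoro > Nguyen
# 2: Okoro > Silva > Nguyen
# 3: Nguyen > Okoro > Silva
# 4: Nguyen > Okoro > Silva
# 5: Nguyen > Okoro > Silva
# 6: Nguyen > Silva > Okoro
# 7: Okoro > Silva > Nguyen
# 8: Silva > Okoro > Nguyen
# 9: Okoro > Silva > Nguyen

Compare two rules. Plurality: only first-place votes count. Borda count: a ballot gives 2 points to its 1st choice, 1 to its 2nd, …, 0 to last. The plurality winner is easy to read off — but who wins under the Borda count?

Okoro

Plurality first-place counts: Nguyen 4, Okoro 3, Silva 2 → Nguyen.
Borda totals: Nguyen 8, Okoro 11, Silva 8 → Okoro.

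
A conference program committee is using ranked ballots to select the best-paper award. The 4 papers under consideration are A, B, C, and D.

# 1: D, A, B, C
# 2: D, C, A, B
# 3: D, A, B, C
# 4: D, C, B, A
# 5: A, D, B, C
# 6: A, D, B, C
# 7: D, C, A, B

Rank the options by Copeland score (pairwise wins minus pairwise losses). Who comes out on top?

Pairwise results:
  A vs B: A wins 6–1.
  A vs C: A wins 4–3.
  A vs D: D wins 5–2.
  B vs C: B wins 4–3.
  B vs D: D wins 7–0.
  C vs D: D wins 7–0.
Copeland scores (wins − losses):
  A: 2 − 1 = 1
  B: 1 − 2 = -1
  C: 0 − 3 = -3
  D: 3 − 0 = 3
D has the best Copeland score.

D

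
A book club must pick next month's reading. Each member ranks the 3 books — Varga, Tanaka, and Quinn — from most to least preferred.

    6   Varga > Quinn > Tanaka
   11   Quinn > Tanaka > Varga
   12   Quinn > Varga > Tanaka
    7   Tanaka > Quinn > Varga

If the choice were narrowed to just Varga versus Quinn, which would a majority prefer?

Quinn

Ballots ranking Varga above Quinn: 6.
Ballots ranking Quinn above Varga: 11+12+7 = 30.
Quinn wins the head-to-head, 30–6.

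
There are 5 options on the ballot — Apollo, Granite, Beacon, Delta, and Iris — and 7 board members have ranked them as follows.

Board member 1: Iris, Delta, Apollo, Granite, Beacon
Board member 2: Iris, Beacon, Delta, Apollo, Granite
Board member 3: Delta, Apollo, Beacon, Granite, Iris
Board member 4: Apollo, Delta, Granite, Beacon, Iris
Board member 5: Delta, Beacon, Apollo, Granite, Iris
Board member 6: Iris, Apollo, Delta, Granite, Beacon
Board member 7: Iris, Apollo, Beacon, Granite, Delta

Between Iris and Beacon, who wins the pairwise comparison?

Ballots ranking Iris above Beacon: 4.
Ballots ranking Beacon above Iris: 3.
Iris wins the head-to-head, 4–3.

Iris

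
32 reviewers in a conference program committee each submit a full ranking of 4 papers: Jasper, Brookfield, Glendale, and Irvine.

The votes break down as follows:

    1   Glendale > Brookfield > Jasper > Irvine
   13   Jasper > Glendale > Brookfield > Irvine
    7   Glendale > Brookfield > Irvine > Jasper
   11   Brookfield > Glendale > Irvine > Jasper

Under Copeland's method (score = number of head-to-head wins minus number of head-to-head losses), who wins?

Glendale

Pairwise results:
  Jasper vs Brookfield: Brookfield wins 19–13.
  Jasper vs Glendale: Glendale wins 19–13.
  Jasper vs Irvine: Irvine wins 18–14.
  Brookfield vs Glendale: Glendale wins 21–11.
  Brookfield vs Irvine: Brookfield wins 32–0.
  Glendale vs Irvine: Glendale wins 32–0.
Copeland scores (wins − losses):
  Jasper: 0 − 3 = -3
  Brookfield: 2 − 1 = 1
  Glendale: 3 − 0 = 3
  Irvine: 1 − 2 = -1
Glendale has the best Copeland score.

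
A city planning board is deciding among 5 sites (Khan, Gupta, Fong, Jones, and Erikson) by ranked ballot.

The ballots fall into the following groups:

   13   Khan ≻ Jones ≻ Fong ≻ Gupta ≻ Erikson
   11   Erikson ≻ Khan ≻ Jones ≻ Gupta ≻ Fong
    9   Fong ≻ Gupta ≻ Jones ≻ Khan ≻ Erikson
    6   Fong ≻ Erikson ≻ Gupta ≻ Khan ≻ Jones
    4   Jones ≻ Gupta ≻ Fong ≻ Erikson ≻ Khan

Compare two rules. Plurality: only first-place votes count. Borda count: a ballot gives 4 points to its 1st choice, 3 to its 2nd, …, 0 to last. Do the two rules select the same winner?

Plurality first-place counts: Khan 13, Gupta 0, Fong 15, Jones 4, Erikson 11 → Fong.
Borda totals: Khan 100, Gupta 75, Fong 94, Jones 95, Erikson 66 → Khan.
The two rules disagree: plurality picks Fong, Borda picks Khan.

No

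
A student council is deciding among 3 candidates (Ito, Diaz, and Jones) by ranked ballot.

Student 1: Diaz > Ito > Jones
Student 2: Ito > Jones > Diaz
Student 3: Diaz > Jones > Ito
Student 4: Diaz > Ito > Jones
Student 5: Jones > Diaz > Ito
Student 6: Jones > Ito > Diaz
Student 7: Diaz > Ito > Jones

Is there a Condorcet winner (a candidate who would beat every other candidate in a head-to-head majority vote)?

Head-to-head results (7 voters total):
Ito vs Diaz: Diaz wins 5–2.
Ito vs Jones: Ito wins 4–3.
Diaz vs Jones: Diaz wins 4–3.
Diaz beats each rival — Ito (5–2), Jones (4–3) — so Diaz is the Condorcet winner.

Yes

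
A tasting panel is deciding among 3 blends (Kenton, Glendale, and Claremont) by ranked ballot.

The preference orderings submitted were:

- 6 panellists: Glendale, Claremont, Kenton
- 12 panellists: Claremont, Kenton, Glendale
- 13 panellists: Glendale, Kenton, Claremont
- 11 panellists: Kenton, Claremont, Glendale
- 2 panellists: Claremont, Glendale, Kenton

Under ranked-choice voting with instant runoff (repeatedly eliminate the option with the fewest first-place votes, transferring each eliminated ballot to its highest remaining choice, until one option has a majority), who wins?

Claremont

Round 1: Glendale 19, Claremont 14, Kenton 11. Kenton has the fewest and is eliminated.
Round 2: Claremont 25, Glendale 19. Claremont has a majority.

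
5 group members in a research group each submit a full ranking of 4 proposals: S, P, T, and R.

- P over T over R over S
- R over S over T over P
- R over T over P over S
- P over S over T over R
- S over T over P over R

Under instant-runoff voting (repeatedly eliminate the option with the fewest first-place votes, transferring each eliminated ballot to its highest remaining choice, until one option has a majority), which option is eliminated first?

T

Round 1: P 2, R 2, S 1, T 0. T has the fewest and is eliminated.
Round 2: P 2, R 2, S 1. S has the fewest and is eliminated.
Round 3: P 3, R 2. P has a majority.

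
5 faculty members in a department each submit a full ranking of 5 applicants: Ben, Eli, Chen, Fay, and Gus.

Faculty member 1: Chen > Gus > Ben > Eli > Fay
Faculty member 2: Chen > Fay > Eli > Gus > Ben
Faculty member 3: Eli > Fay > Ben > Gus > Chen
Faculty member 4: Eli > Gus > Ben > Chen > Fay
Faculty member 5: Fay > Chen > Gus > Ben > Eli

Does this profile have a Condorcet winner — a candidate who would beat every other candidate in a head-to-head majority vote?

Head-to-head results (5 voters total):
Ben vs Eli: Eli wins 3–2.
Ben vs Chen: Chen wins 3–2.
Ben vs Fay: Fay wins 3–2.
Ben vs Gus: Gus wins 4–1.
Eli vs Chen: Chen wins 3–2.
Eli vs Fay: Eli wins 3–2.
Eli vs Gus: Eli wins 3–2.
Chen vs Fay: Chen wins 3–2.
Chen vs Gus: Chen wins 3–2.
Fay vs Gus: Fay wins 3–2.
Chen beats each rival — Ben (3–2), Eli (3–2), Fay (3–2), Gus (3–2) — so Chen is the Condorcet winner.

Yes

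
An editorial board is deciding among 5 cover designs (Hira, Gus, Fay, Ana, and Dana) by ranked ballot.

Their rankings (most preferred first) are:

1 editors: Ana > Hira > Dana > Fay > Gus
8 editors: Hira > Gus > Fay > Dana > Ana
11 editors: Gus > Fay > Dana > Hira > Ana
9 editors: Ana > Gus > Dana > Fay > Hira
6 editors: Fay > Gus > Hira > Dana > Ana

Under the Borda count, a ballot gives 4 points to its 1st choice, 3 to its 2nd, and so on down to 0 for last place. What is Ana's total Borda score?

Borda scores:
  Hira: 3 + 8·4 + 11·1 + 9·0 + 6·2 = 58
  Gus: 0 + 8·3 + 11·4 + 9·3 + 6·3 = 113
  Fay: 1 + 8·2 + 11·3 + 9·1 + 6·4 = 83
  Ana: 4 + 8·0 + 11·0 + 9·4 + 6·0 = 40
  Dana: 2 + 8·1 + 11·2 + 9·2 + 6·1 = 56

40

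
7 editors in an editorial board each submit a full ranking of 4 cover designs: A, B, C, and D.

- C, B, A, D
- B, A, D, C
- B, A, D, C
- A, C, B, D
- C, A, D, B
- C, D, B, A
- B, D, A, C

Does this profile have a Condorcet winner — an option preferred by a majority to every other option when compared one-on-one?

Head-to-head results (7 voters total):
A vs B: B wins 5–2.
A vs C: A wins 4–3.
A vs D: A wins 5–2.
B vs C: C wins 4–3.
B vs D: B wins 5–2.
C vs D: C wins 4–3.
No candidate beats all others: A beats C beats B beats A, a majority cycle.

No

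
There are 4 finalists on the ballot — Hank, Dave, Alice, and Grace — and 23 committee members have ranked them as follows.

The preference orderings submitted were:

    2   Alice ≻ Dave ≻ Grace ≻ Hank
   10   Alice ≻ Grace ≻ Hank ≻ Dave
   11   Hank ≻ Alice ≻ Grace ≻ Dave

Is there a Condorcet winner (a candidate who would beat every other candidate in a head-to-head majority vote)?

Yes

Head-to-head results (23 voters total):
Hank vs Dave: Hank wins 21–2.
Hank vs Alice: Alice wins 12–11.
Hank vs Grace: Grace wins 12–11.
Dave vs Alice: Alice wins 23–0.
Dave vs Grace: Grace wins 21–2.
Alice vs Grace: Alice wins 23–0.
Alice beats each rival — Hank (12–11), Dave (23–0), Grace (23–0) — so Alice is the Condorcet winner.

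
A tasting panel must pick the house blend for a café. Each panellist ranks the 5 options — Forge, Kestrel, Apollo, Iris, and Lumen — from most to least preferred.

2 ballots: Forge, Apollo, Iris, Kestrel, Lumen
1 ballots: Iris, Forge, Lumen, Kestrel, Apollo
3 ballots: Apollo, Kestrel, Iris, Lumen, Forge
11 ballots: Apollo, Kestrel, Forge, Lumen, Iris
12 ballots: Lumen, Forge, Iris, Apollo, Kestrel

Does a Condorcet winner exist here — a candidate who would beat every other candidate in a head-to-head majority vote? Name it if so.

None — there is no Condorcet winner

Head-to-head results (29 voters total):
Forge vs Kestrel: Forge wins 15–14.
Forge vs Apollo: Forge wins 15–14.
Forge vs Iris: Forge wins 25–4.
Forge vs Lumen: Lumen wins 15–14.
Kestrel vs Apollo: Apollo wins 28–1.
Kestrel vs Iris: Iris wins 15–14.
Kestrel vs Lumen: Kestrel wins 16–13.
Apollo vs Iris: Apollo wins 16–13.
Apollo vs Lumen: Apollo wins 16–13.
Iris vs Lumen: Lumen wins 23–6.
No candidate beats all others: Forge beats Kestrel beats Lumen beats Forge, a majority cycle.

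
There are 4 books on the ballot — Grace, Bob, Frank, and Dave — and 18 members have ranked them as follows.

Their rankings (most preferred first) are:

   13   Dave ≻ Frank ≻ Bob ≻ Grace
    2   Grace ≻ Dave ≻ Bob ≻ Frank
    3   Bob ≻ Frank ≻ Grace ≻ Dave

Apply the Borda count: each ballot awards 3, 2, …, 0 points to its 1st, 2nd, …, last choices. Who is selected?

Dave

Borda scores:
  Grace: 13·0 + 2·3 + 3·1 = 9
  Bob: 13·1 + 2·1 + 3·3 = 24
  Frank: 13·2 + 2·0 + 3·2 = 32
  Dave: 13·3 + 2·2 + 3·0 = 43
Dave has the highest total.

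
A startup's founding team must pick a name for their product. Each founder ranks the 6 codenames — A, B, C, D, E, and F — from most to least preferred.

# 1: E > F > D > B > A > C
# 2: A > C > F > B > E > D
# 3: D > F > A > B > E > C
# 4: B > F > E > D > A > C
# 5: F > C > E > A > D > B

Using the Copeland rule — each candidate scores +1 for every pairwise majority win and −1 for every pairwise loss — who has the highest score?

Pairwise results:
  A vs B: A wins 3–2.
  A vs C: A wins 4–1.
  A vs D: D wins 3–2.
  A vs E: E wins 3–2.
  A vs F: F wins 4–1.
  B vs C: B wins 3–2.
  B vs D: D wins 3–2.
  B vs E: B wins 3–2.
  B vs F: F wins 4–1.
  C vs D: D wins 3–2.
  C vs E: E wins 3–2.
  C vs F: F wins 4–1.
  D vs E: E wins 4–1.
  D vs F: F wins 4–1.
  E vs F: F wins 4–1.
Copeland scores (wins − losses):
  A: 2 − 3 = -1
  B: 2 − 3 = -1
  C: 0 − 5 = -5
  D: 3 − 2 = 1
  E: 3 − 2 = 1
  F: 5 − 0 = 5
F has the best Copeland score.

F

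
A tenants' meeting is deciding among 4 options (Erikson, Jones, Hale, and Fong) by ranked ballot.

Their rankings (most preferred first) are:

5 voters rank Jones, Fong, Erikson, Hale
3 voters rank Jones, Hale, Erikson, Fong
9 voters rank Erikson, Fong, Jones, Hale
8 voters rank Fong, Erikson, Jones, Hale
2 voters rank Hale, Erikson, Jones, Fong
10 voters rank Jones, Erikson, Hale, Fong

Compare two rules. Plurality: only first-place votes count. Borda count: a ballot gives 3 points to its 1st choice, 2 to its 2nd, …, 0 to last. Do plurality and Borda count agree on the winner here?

No

Plurality first-place counts: Erikson 9, Jones 18, Hale 2, Fong 8 → Jones.
Borda totals: Erikson 75, Jones 73, Hale 22, Fong 52 → Erikson.
The two rules disagree: plurality picks Jones, Borda picks Erikson.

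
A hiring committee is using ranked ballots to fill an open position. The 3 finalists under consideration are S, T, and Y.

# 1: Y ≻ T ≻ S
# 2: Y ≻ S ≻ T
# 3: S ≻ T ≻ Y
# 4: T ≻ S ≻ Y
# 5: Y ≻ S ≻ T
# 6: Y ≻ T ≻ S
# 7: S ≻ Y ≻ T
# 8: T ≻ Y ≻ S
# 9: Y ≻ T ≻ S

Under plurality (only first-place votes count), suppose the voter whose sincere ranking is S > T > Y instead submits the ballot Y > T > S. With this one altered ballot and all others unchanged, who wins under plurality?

Y

First-place totals with the altered ballot: S 1, T 2, Y 6.
The winner is unchanged: still Y.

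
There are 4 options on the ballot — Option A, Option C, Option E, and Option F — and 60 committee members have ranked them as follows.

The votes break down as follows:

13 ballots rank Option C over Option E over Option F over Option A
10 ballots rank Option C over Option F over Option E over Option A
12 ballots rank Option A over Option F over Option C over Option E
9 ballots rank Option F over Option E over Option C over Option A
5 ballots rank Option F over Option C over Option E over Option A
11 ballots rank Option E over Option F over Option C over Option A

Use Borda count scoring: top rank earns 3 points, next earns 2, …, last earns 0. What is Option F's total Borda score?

121

Borda scores:
  Option A: 13·0 + 10·0 + 12·3 + 9·0 + 5·0 + 11·0 = 36
  Option C: 13·3 + 10·3 + 12·1 + 9·1 + 5·2 + 11·1 = 111
  Option E: 13·2 + 10·1 + 12·0 + 9·2 + 5·1 + 11·3 = 92
  Option F: 13·1 + 10·2 + 12·2 + 9·3 + 5·3 + 11·2 = 121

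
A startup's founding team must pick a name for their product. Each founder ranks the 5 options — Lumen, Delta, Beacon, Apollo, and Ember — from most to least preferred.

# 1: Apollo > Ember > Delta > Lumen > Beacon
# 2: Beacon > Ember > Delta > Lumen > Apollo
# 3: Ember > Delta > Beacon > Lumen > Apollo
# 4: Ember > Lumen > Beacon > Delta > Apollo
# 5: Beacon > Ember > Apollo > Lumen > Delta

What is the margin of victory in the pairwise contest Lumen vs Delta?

Ballots ranking Lumen above Delta: 2.
Ballots ranking Delta above Lumen: 3.
Delta wins 3–2, a margin of 1.

1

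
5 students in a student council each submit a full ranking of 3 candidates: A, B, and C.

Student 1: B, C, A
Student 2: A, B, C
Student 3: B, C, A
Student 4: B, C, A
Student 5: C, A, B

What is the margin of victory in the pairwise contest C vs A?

Ballots ranking C above A: 4.
Ballots ranking A above C: 1.
C wins 4–1, a margin of 3.

3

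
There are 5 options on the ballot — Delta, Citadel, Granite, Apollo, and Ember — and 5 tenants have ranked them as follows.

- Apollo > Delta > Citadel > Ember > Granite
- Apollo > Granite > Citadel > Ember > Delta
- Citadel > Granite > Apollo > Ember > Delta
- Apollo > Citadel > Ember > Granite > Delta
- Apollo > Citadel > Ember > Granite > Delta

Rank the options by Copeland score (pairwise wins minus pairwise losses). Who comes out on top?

Pairwise results:
  Delta vs Citadel: Citadel wins 4–1.
  Delta vs Granite: Granite wins 4–1.
  Delta vs Apollo: Apollo wins 5–0.
  Delta vs Ember: Ember wins 4–1.
  Citadel vs Granite: Citadel wins 4–1.
  Citadel vs Apollo: Apollo wins 4–1.
  Citadel vs Ember: Citadel wins 5–0.
  Granite vs Apollo: Apollo wins 4–1.
  Granite vs Ember: Ember wins 3–2.
  Apollo vs Ember: Apollo wins 5–0.
Copeland scores (wins − losses):
  Delta: 0 − 4 = -4
  Citadel: 3 − 1 = 2
  Granite: 1 − 3 = -2
  Apollo: 4 − 0 = 4
  Ember: 2 − 2 = 0
Apollo has the best Copeland score.

Apollo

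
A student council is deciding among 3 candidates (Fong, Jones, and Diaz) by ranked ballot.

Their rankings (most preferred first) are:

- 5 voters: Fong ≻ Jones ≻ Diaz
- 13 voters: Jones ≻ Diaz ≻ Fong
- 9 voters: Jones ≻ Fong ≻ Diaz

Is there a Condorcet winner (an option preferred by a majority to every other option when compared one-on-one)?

Yes

Head-to-head results (27 voters total):
Fong vs Jones: Jones wins 22–5.
Fong vs Diaz: Fong wins 14–13.
Jones vs Diaz: Jones wins 27–0.
Jones beats each rival — Fong (22–5), Diaz (27–0) — so Jones is the Condorcet winner.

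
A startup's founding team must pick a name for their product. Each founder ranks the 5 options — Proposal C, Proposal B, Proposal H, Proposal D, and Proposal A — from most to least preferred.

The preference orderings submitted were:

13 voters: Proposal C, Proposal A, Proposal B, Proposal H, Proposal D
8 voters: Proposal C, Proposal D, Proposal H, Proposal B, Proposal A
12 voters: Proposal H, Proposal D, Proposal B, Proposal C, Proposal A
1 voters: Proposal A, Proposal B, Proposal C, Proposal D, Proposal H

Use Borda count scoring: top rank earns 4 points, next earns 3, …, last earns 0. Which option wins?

Proposal C

Borda scores:
  Proposal C: 13·4 + 8·4 + 12·1 + 2 = 98
  Proposal B: 13·2 + 8·1 + 12·2 + 3 = 61
  Proposal H: 13·1 + 8·2 + 12·4 + 0 = 77
  Proposal D: 13·0 + 8·3 + 12·3 + 1 = 61
  Proposal A: 13·3 + 8·0 + 12·0 + 4 = 43
Proposal C has the highest total.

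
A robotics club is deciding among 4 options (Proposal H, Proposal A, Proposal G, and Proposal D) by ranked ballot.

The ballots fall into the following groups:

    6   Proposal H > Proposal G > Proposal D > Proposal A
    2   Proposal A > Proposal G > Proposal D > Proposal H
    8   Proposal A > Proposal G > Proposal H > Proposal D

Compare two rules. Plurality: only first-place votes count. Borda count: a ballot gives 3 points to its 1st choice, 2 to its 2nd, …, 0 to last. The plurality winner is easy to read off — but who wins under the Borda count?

Plurality first-place counts: Proposal H 6, Proposal A 10, Proposal G 0, Proposal D 0 → Proposal A.
Borda totals: Proposal H 26, Proposal A 30, Proposal G 32, Proposal D 8 → Proposal G.

Proposal G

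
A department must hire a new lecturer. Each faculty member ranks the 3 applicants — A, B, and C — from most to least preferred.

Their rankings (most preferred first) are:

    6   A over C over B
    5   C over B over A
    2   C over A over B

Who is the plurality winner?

C

First-place vote totals:
  A: 6
  B: 0
  C: 7
C has the most first-place votes.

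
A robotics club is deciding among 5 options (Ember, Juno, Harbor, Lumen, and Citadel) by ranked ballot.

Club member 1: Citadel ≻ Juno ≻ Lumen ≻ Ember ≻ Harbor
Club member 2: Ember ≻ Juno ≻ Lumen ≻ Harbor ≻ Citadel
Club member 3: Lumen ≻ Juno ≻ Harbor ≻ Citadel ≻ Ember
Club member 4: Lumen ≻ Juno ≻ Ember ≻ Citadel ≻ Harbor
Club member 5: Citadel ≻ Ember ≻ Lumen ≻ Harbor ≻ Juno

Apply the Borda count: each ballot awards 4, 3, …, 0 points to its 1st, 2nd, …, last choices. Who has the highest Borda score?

Borda scores:
  Ember: 1 + 4 + 0 + 2 + 3 = 10
  Juno: 3 + 3 + 3 + 3 + 0 = 12
  Harbor: 0 + 1 + 2 + 0 + 1 = 4
  Lumen: 2 + 2 + 4 + 4 + 2 = 14
  Citadel: 4 + 0 + 1 + 1 + 4 = 10
Lumen has the highest total.

Lumen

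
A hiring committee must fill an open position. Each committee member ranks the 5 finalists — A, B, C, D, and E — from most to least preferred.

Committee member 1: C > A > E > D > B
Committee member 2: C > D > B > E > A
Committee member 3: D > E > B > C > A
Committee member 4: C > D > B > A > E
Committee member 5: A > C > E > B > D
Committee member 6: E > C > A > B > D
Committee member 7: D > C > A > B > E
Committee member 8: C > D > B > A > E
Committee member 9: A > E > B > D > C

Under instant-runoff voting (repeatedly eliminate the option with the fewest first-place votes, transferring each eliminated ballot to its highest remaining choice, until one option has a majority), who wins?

C

Round 1: C 4, A 2, D 2, E 1, B 0. B has the fewest and is eliminated.
Round 2: C 4, A 2, D 2, E 1. E has the fewest and is eliminated.
Round 3: C 5, A 2, D 2. C has a majority.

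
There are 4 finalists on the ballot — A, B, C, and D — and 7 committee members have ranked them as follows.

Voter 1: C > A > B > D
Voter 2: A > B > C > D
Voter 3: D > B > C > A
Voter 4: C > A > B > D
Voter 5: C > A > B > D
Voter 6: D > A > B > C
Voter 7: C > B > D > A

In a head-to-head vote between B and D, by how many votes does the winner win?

3

Ballots ranking B above D: 5.
Ballots ranking D above B: 2.
B wins 5–2, a margin of 3.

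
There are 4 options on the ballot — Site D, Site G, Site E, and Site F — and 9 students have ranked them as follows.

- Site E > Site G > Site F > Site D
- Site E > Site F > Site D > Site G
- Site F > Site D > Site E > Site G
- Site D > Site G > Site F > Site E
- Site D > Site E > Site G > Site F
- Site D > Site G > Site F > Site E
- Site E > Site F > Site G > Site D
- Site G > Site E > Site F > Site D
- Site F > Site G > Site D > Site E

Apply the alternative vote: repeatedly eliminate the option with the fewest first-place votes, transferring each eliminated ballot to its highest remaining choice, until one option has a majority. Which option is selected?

Round 1: Site D 3, Site E 3, Site F 2, Site G 1. Site G has the fewest and is eliminated.
Round 2: Site E 4, Site D 3, Site F 2. Site F has the fewest and is eliminated.
Round 3: Site D 5, Site E 4. Site D has a majority.

Site D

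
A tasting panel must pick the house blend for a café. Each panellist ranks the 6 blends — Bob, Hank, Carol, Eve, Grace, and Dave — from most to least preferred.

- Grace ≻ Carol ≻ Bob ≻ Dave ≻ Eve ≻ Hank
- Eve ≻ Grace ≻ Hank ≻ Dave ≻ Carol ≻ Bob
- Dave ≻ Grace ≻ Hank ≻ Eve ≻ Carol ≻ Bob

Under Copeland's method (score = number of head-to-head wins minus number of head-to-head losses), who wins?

Grace

Pairwise results:
  Bob vs Hank: Hank wins 2–1.
  Bob vs Carol: Carol wins 3–0.
  Bob vs Eve: Eve wins 2–1.
  Bob vs Grace: Grace wins 3–0.
  Bob vs Dave: Dave wins 2–1.
  Hank vs Carol: Hank wins 2–1.
  Hank vs Eve: Eve wins 2–1.
  Hank vs Grace: Grace wins 3–0.
  Hank vs Dave: Dave wins 2–1.
  Carol vs Eve: Eve wins 2–1.
  Carol vs Grace: Grace wins 3–0.
  Carol vs Dave: Dave wins 2–1.
  Eve vs Grace: Grace wins 2–1.
  Eve vs Dave: Dave wins 2–1.
  Grace vs Dave: Grace wins 2–1.
Copeland scores (wins − losses):
  Bob: 0 − 5 = -5
  Hank: 2 − 3 = -1
  Carol: 1 − 4 = -3
  Eve: 3 − 2 = 1
  Grace: 5 − 0 = 5
  Dave: 4 − 1 = 3
Grace has the best Copeland score.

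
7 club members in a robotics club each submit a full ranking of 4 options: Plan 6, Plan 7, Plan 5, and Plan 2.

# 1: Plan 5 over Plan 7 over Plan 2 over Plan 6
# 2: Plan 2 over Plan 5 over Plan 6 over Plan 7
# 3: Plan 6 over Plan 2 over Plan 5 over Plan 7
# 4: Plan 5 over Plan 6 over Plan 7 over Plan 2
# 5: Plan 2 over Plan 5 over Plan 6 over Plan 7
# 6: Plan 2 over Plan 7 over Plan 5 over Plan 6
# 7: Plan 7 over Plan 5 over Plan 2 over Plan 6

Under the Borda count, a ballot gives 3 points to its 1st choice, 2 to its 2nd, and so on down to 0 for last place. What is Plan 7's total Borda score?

Borda scores:
  Plan 6: 0 + 1 + 3 + 2 + 1 + 0 + 0 = 7
  Plan 7: 2 + 0 + 0 + 1 + 0 + 2 + 3 = 8
  Plan 5: 3 + 2 + 1 + 3 + 2 + 1 + 2 = 14
  Plan 2: 1 + 3 + 2 + 0 + 3 + 3 + 1 = 13

8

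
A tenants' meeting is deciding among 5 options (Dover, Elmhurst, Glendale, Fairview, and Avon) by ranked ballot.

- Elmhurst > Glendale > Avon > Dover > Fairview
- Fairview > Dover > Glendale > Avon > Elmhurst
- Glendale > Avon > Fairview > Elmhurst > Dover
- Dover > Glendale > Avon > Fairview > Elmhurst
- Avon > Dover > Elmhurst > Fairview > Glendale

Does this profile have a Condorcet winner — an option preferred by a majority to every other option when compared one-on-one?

Head-to-head results (5 voters total):
Dover vs Elmhurst: Dover wins 3–2.
Dover vs Glendale: Dover wins 3–2.
Dover vs Fairview: Dover wins 3–2.
Dover vs Avon: Avon wins 3–2.
Elmhurst vs Glendale: Glendale wins 3–2.
Elmhurst vs Fairview: Fairview wins 3–2.
Elmhurst vs Avon: Avon wins 4–1.
Glendale vs Fairview: Glendale wins 3–2.
Glendale vs Avon: Glendale wins 4–1.
Fairview vs Avon: Avon wins 4–1.
No candidate beats all others: Dover beats Glendale beats Avon beats Dover, a majority cycle.

No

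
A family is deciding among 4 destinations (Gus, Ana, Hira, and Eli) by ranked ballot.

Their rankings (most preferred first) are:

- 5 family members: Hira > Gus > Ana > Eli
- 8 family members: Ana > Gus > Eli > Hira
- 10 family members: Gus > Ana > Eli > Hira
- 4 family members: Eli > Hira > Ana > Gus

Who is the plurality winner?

First-place vote totals:
  Gus: 10
  Ana: 8
  Hira: 5
  Eli: 4
Gus has the most first-place votes.

Gus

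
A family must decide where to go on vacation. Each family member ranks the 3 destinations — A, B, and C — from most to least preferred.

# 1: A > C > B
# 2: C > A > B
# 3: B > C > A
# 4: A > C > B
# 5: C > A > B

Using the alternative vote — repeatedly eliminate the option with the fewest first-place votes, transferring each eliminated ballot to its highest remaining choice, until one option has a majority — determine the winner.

Round 1: A 2, C 2, B 1. B has the fewest and is eliminated.
Round 2: C 3, A 2. C has a majority.

C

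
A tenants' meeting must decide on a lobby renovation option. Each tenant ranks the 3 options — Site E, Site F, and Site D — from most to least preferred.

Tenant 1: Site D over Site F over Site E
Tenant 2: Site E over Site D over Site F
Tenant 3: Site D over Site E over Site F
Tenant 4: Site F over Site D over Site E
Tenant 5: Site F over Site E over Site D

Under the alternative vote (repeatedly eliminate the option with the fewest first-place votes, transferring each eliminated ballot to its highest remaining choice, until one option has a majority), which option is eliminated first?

Site E

Round 1: Site F 2, Site D 2, Site E 1. Site E has the fewest and is eliminated.
Round 2: Site D 3, Site F 2. Site D has a majority.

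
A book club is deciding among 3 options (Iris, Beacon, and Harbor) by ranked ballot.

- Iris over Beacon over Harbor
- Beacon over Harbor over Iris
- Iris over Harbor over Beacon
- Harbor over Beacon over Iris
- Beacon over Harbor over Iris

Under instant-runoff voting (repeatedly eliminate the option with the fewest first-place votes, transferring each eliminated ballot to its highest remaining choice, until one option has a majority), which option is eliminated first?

Harbor

Round 1: Iris 2, Beacon 2, Harbor 1. Harbor has the fewest and is eliminated.
Round 2: Beacon 3, Iris 2. Beacon has a majority.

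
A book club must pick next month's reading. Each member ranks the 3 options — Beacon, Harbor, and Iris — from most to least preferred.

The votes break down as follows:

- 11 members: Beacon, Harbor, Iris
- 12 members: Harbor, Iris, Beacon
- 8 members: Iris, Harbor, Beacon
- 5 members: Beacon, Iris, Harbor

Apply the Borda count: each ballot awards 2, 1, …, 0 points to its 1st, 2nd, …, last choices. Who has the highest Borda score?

Harbor

Borda scores:
  Beacon: 11·2 + 12·0 + 8·0 + 5·2 = 32
  Harbor: 11·1 + 12·2 + 8·1 + 5·0 = 43
  Iris: 11·0 + 12·1 + 8·2 + 5·1 = 33
Harbor has the highest total.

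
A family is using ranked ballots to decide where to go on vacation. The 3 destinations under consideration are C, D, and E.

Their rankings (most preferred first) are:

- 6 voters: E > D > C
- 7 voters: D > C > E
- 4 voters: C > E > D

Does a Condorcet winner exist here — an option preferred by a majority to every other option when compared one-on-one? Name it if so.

No Condorcet winner

Head-to-head results (17 voters total):
C vs D: D wins 13–4.
C vs E: C wins 11–6.
D vs E: E wins 10–7.
No candidate beats all others: C beats E beats D beats C, a majority cycle.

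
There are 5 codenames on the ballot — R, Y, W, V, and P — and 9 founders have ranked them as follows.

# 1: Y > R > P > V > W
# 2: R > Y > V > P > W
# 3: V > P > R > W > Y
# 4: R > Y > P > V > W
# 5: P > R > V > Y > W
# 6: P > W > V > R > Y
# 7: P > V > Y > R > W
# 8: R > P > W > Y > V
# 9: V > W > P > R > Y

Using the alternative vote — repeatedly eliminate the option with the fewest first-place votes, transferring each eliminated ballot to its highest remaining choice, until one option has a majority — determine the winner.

Round 1: R 3, P 3, V 2, Y 1, W 0. W has the fewest and is eliminated.
Round 2: R 3, P 3, V 2, Y 1. Y has the fewest and is eliminated.
Round 3: R 4, P 3, V 2. V has the fewest and is eliminated.
Round 4: P 5, R 4. P has a majority.

P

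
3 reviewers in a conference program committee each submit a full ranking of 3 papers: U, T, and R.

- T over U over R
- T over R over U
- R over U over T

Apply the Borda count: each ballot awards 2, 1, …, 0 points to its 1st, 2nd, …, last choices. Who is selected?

Borda scores:
  U: 1 + 0 + 1 = 2
  T: 2 + 2 + 0 = 4
  R: 0 + 1 + 2 = 3
T has the highest total.

T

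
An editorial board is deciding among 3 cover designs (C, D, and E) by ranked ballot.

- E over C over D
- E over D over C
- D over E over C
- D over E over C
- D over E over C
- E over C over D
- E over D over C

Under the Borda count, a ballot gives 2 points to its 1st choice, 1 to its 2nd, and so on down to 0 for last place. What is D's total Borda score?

8

Borda scores:
  C: 1 + 0 + 0 + 0 + 0 + 1 + 0 = 2
  D: 0 + 1 + 2 + 2 + 2 + 0 + 1 = 8
  E: 2 + 2 + 1 + 1 + 1 + 2 + 2 = 11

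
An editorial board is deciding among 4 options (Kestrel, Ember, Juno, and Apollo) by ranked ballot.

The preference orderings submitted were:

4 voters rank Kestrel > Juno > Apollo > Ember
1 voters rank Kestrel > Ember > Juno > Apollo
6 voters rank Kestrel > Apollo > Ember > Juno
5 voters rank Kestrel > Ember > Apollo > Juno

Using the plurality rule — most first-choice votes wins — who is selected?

Kestrel

First-place vote totals:
  Kestrel: 16
  Ember: 0
  Juno: 0
  Apollo: 0
Kestrel has the most first-place votes.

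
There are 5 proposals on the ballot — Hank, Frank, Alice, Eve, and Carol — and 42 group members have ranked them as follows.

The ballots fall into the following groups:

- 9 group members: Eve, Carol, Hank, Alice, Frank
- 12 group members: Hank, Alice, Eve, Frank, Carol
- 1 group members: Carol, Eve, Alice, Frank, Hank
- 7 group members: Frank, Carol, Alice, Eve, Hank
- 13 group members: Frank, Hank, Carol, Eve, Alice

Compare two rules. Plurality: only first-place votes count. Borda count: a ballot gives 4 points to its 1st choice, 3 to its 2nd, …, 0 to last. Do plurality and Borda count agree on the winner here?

Plurality first-place counts: Hank 12, Frank 20, Alice 0, Eve 9, Carol 1 → Frank.
Borda totals: Hank 105, Frank 93, Alice 61, Eve 83, Carol 78 → Hank.
The two rules disagree: plurality picks Frank, Borda picks Hank.

No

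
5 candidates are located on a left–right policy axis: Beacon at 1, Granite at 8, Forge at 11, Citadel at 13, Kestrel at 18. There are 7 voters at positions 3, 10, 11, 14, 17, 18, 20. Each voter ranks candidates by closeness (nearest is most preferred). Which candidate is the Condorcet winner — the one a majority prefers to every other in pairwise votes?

With single-peaked preferences on a line, the Condorcet winner is the candidate closest to the median voter.
The median voter (position 14) is closest to Citadel at 13.
Check: Citadel vs Beacon — voters closer to Citadel: 6 of 7.

Citadel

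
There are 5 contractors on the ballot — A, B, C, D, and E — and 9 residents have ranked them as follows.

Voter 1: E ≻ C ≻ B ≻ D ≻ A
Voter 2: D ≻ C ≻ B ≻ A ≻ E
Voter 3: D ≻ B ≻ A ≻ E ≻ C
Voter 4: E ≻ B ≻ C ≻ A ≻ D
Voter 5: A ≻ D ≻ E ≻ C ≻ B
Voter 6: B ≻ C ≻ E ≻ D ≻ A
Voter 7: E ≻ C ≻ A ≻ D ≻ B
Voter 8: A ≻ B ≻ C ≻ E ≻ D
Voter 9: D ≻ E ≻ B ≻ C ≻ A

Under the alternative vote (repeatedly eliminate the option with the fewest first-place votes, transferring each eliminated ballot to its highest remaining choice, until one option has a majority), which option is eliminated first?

Round 1: D 3, E 3, A 2, B 1, C 0. C has the fewest and is eliminated.
Round 2: D 3, E 3, A 2, B 1. B has the fewest and is eliminated.
Round 3: E 4, D 3, A 2. A has the fewest and is eliminated.
Round 4: E 5, D 4. E has a majority.

C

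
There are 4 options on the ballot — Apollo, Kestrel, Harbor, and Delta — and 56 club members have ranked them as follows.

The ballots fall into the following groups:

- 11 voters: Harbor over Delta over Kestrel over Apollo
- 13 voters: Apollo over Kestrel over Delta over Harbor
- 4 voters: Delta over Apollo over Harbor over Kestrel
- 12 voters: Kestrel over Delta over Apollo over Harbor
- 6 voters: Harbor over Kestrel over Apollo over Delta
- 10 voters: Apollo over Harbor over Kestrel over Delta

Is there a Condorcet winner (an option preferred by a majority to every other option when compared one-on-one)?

No

Head-to-head results (56 voters total):
Apollo vs Kestrel: Kestrel wins 29–27.
Apollo vs Harbor: Apollo wins 39–17.
Apollo vs Delta: Apollo wins 29–27.
Kestrel vs Harbor: Harbor wins 31–25.
Kestrel vs Delta: Kestrel wins 41–15.
Harbor vs Delta: Delta wins 29–27.
No candidate beats all others: Apollo beats Harbor beats Kestrel beats Apollo, a majority cycle.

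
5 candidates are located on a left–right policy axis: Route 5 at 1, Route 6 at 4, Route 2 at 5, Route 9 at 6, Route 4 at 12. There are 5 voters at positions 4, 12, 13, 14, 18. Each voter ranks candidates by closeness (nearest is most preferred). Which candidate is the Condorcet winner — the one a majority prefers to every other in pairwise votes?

With single-peaked preferences on a line, the Condorcet winner is the candidate closest to the median voter.
The median voter (position 13) is closest to Route 4 at 12.
Check: Route 4 vs Route 9 — voters closer to Route 4: 4 of 5.

Route 4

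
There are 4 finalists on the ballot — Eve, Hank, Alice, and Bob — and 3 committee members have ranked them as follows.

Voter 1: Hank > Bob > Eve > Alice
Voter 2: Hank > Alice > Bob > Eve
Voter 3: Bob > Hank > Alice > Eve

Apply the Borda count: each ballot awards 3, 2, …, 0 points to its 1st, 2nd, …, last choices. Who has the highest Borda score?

Hank

Borda scores:
  Eve: 1 + 0 + 0 = 1
  Hank: 3 + 3 + 2 = 8
  Alice: 0 + 2 + 1 = 3
  Bob: 2 + 1 + 3 = 6
Hank has the highest total.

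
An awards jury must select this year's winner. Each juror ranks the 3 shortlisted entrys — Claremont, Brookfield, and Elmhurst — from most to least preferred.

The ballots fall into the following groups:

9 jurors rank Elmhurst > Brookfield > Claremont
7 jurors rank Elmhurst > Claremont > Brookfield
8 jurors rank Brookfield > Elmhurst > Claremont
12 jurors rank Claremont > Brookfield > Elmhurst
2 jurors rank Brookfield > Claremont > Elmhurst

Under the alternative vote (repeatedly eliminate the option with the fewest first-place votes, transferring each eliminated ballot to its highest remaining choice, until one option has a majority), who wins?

Round 1: Elmhurst 16, Claremont 12, Brookfield 10. Brookfield has the fewest and is eliminated.
Round 2: Elmhurst 24, Claremont 14. Elmhurst has a majority.

Elmhurst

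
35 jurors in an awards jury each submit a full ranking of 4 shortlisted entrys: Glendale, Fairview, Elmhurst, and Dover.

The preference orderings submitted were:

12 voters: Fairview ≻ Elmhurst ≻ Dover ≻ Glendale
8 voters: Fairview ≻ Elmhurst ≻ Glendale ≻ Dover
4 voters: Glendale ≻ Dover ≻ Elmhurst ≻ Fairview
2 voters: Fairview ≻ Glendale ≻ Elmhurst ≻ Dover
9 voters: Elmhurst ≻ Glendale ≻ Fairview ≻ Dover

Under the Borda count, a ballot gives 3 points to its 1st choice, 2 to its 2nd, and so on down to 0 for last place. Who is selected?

Borda scores:
  Glendale: 12·0 + 8·1 + 4·3 + 2·2 + 9·2 = 42
  Fairview: 12·3 + 8·3 + 4·0 + 2·3 + 9·1 = 75
  Elmhurst: 12·2 + 8·2 + 4·1 + 2·1 + 9·3 = 73
  Dover: 12·1 + 8·0 + 4·2 + 2·0 + 9·0 = 20
Fairview has the highest total.

Fairview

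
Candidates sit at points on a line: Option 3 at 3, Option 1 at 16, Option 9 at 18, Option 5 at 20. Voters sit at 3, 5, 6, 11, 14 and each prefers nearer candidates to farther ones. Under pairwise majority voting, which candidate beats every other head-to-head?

Option 3

With single-peaked preferences on a line, the Condorcet winner is the candidate closest to the median voter.
The median voter (position 6) is closest to Option 3 at 3.
Check: Option 3 vs Option 5 — voters closer to Option 3: 4 of 5.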